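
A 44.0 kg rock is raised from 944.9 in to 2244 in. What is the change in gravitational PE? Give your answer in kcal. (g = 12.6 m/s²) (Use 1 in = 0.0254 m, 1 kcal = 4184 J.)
Convert to SI: m = 44.0 kg, Δh = 32.9971 m
ΔPE = mgΔh = (44.0)(12.6)(32.9971) = 18293.6 J = 4.372 kcal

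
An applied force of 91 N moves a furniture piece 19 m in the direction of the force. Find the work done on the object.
W = F·d = (91)(19) = 1729 J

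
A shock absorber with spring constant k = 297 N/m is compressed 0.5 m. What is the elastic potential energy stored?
PE = ½kx² = ½(297)(0.5)² = 37.13 J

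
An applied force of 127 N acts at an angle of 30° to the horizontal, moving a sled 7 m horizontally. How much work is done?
W = F·d·cosθ = (127)(7)cos(30°) = 769.9 J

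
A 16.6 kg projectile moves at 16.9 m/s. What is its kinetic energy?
KE = ½mv² = ½(16.6)(16.9)² = 2371 J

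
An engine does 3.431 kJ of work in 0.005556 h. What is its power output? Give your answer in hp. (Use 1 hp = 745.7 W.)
Convert to SI: W = 3431.0 J, t = 20.0016 s
P = W/t = 3431.0/20.0016 = 171.536 W = 0.23 hp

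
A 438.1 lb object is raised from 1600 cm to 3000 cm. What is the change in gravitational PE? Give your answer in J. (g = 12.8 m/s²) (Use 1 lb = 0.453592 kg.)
Convert to SI: m = 198.719 kg, Δh = 14.0 m
ΔPE = mgΔh = (198.719)(12.8)(14.0) = 35610 J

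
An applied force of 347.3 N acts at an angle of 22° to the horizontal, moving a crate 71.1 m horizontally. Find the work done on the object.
W = F·d·cosθ = (347.3)(71.1)cos(22°) = 22890 J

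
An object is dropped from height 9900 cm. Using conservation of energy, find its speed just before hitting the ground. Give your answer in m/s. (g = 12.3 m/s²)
Convert to SI: h = 99.0 m
mgh = ½mv² ⇒ v = √(2gh) = √(2·12.3·99.0) = 49.35 m/s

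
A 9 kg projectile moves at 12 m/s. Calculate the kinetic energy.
KE = ½mv² = ½(9)(12)² = 648.0 J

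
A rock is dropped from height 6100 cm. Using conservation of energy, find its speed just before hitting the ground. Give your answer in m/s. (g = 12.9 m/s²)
Convert to SI: h = 61.0 m
mgh = ½mv² ⇒ v = √(2gh) = √(2·12.9·61.0) = 39.67 m/s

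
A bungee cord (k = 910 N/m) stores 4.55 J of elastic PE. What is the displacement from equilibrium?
x = √(2·PE/k) = √(2·4.55/910) = 0.1 m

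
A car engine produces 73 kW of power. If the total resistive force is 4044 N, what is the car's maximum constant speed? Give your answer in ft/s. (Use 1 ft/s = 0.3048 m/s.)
P = Fv ⇒ v = P/F = 73000 W/4044.0 N = 18.0514 m/s = 59.22 ft/s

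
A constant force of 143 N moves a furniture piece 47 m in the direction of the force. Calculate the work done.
W = F·d = (143)(47) = 6721 J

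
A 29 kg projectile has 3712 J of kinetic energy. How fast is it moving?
v = √(2·KE/m) = √(2·3712/29) = 16.0 m/s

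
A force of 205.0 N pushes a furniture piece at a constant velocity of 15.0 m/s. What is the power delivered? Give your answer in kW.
P = Fv = (205.0)(15.0) = 3075.0 W = 3.075 kW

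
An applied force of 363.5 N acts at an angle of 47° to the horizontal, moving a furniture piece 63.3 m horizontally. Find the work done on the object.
W = F·d·cosθ = (363.5)(63.3)cos(47°) = 15690 J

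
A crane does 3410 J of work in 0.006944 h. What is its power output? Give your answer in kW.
Convert to SI: W = 3410.0 J, t = 24.9984 s
P = W/t = 3410.0/24.9984 = 136.409 W = 0.1364 kW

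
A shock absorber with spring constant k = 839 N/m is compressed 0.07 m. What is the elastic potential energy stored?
PE = ½kx² = ½(839)(0.07)² = 2.056 J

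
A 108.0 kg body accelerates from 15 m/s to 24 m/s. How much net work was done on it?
W = ΔKE = ½m(v₂² − v₁²) = ½(108.0)(24² − 15²) = 18954.0 J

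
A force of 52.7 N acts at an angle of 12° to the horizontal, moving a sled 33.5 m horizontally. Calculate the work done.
W = F·d·cosθ = (52.7)(33.5)cos(12°) = 1727 J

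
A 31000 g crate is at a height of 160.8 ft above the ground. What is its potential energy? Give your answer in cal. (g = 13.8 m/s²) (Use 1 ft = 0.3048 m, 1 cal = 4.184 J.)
Convert to SI: m = 31.0 kg, h = 49.0118 m
PE = mgh = (31.0)(13.8)(49.0118) = 20967.3 J = 5011 cal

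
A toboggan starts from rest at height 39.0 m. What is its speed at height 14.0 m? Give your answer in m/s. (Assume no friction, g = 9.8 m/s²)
mgh₁ = mgh₂ + ½mv² ⇒ v = √(2g(h₁−h₂)) = √(2·9.8·25.0) = 22.14 m/s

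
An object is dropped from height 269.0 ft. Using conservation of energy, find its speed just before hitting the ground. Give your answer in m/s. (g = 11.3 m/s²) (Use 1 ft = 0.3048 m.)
Convert to SI: h = 81.9912 m
mgh = ½mv² ⇒ v = √(2gh) = √(2·11.3·81.9912) = 43.05 m/s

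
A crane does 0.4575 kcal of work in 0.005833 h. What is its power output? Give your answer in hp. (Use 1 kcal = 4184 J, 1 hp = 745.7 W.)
Convert to SI: W = 1914.18 J, t = 20.9988 s
P = W/t = 1914.18/20.9988 = 91.1566 W = 0.1222 hp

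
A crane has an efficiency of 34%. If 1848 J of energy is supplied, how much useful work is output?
W_out = η·W_in = 0.34·1848 = 628.32 J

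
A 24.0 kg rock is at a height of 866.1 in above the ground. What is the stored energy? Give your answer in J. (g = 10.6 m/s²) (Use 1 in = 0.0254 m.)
Convert to SI: m = 24.0 kg, h = 21.9989 m
PE = mgh = (24.0)(10.6)(21.9989) = 5597 J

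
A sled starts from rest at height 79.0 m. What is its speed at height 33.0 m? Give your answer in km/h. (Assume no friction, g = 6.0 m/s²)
mgh₁ = mgh₂ + ½mv² ⇒ v = √(2g(h₁−h₂)) = √(2·6.0·46.0) = 23.4947 m/s = 84.58 km/h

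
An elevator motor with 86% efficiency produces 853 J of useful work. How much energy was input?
W_in = W_out/η = 853/0.86 = 991.9 J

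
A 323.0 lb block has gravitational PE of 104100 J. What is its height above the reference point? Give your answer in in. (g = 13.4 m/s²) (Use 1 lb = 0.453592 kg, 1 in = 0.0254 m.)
Convert to SI: m = 146.51 kg, PE = 104100 J
h = PE/(mg) = 104100/(146.51·13.4) = 53.0247 m = 2088 in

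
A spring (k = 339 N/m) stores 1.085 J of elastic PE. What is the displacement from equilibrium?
x = √(2·PE/k) = √(2·1.085/339) = 0.08001 m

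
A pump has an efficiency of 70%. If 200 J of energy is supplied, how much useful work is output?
W_out = η·W_in = 0.7·200 = 140.0 J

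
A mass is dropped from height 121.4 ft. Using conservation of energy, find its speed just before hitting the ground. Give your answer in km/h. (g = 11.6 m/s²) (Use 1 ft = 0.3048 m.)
Convert to SI: h = 37.0027 m
mgh = ½mv² ⇒ v = √(2gh) = √(2·11.6·37.0027) = 29.2995 m/s = 105.5 km/h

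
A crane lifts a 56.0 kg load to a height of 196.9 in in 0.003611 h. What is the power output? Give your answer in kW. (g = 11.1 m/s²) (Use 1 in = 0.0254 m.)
Convert to SI: m = 56.0 kg, h = 5.00126 m, t = 12.9996 s
P = mgh/t = (56.0)(11.1)(5.00126)/12.9996 = 239.145 W = 0.2391 kW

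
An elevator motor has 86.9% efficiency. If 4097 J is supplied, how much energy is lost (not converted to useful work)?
W_lost = W_in(1 − η) = 4097·(1 − 0.869) = 536.7 J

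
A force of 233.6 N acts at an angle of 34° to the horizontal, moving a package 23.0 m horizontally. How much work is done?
W = F·d·cosθ = (233.6)(23.0)cos(34°) = 4454 J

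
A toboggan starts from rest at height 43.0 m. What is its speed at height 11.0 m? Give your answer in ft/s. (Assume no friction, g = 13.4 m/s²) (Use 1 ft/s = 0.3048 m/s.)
mgh₁ = mgh₂ + ½mv² ⇒ v = √(2g(h₁−h₂)) = √(2·13.4·32.0) = 29.2848 m/s = 96.08 ft/s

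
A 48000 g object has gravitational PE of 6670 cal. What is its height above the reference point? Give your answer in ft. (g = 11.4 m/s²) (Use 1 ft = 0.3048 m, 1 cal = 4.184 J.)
Convert to SI: m = 48.0 kg, PE = 27907.3 J
h = PE/(mg) = 27907.3/(48.0·11.4) = 51.0001 m = 167.3 ft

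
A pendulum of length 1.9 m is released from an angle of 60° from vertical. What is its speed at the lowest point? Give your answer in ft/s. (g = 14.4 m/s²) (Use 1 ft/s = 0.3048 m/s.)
h = L(1 − cosθ) = 1.9(1 − cos60°) = 0.95 m
v = √(2gh) = √(2·14.4·0.95) = 5.23068 m/s = 17.16 ft/s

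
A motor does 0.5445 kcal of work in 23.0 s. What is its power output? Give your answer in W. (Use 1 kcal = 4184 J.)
Convert to SI: W = 2278.19 J, t = 23.0 s
P = W/t = 2278.19/23.0 = 99.05 W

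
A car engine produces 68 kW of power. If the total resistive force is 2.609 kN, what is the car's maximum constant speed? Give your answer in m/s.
Convert to SI: F = 2609.0 N
P = Fv ⇒ v = P/F = 68000 W/2609.0 N = 26.06 m/s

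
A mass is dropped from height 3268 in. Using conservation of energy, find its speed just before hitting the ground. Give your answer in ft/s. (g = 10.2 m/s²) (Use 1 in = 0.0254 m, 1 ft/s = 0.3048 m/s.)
Convert to SI: h = 83.0072 m
mgh = ½mv² ⇒ v = √(2gh) = √(2·10.2·83.0072) = 41.1503 m/s = 135.0 ft/s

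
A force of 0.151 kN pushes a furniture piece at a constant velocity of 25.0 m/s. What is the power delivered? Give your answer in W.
Convert to SI: F = 151.0 N, v = 25.0 m/s
P = Fv = (151.0)(25.0) = 3775 W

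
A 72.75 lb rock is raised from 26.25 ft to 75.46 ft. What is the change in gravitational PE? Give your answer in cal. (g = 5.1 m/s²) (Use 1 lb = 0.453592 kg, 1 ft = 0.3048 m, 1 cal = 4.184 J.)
Convert to SI: m = 32.9988 kg, Δh = 14.9992 m
ΔPE = mgΔh = (32.9988)(5.1)(14.9992) = 2524.28 J = 603.3 cal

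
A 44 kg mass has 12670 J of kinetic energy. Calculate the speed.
v = √(2·KE/m) = √(2·12670/44) = 24.0 m/s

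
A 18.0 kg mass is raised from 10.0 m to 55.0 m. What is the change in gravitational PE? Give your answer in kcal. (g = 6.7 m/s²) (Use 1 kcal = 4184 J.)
ΔPE = mgΔh = (18.0)(6.7)(45.0) = 5427.0 J = 1.297 kcal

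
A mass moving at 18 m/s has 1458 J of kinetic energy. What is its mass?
m = 2·KE/v² = 2·1458/(18)² = 9.0 kg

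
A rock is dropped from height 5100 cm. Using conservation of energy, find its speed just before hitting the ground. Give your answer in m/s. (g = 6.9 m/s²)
Convert to SI: h = 51.0 m
mgh = ½mv² ⇒ v = √(2gh) = √(2·6.9·51.0) = 26.53 m/s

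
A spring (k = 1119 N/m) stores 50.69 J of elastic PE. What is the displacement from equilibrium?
x = √(2·PE/k) = √(2·50.69/1119) = 0.301 m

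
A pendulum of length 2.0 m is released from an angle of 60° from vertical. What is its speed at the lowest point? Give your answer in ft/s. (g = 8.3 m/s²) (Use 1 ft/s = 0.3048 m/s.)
h = L(1 − cosθ) = 2.0(1 − cos60°) = 1.0 m
v = √(2gh) = √(2·8.3·1.0) = 4.07431 m/s = 13.37 ft/s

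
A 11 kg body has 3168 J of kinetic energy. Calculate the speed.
v = √(2·KE/m) = √(2·3168/11) = 24.0 m/s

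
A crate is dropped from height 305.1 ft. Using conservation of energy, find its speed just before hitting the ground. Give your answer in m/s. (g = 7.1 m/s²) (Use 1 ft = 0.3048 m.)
Convert to SI: h = 92.9945 m
mgh = ½mv² ⇒ v = √(2gh) = √(2·7.1·92.9945) = 36.34 m/s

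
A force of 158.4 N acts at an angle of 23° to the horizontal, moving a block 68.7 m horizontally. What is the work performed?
W = F·d·cosθ = (158.4)(68.7)cos(23°) = 10020 J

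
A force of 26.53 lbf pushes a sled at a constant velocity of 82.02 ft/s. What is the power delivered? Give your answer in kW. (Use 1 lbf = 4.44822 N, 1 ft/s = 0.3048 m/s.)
Convert to SI: F = 118.011 N, v = 24.9997 m/s
P = Fv = (118.011)(24.9997) = 2950.25 W = 2.95 kW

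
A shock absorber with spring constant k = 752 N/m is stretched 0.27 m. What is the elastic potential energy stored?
PE = ½kx² = ½(752)(0.27)² = 27.41 J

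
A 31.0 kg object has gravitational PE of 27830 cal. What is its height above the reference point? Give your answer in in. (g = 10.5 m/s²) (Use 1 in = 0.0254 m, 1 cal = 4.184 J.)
Convert to SI: m = 31.0 kg, PE = 116441 J
h = PE/(mg) = 116441/(31.0·10.5) = 357.729 m = 14080 in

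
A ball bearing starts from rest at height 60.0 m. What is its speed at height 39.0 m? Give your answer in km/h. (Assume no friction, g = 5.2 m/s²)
mgh₁ = mgh₂ + ½mv² ⇒ v = √(2g(h₁−h₂)) = √(2·5.2·21.0) = 14.7784 m/s = 53.2 km/h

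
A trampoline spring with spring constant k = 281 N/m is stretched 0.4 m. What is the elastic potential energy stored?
PE = ½kx² = ½(281)(0.4)² = 22.48 J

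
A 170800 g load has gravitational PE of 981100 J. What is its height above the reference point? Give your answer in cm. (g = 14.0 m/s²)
Convert to SI: m = 170.8 kg, PE = 981100 J
h = PE/(mg) = 981100/(170.8·14.0) = 410.296 m = 41030 cm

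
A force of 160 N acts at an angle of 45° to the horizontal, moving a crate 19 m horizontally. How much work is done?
W = F·d·cosθ = (160)(19)cos(45°) = 2150 J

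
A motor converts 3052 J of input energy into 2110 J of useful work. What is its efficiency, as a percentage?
η = W_out/W_in = 2110/3052 = 69.13%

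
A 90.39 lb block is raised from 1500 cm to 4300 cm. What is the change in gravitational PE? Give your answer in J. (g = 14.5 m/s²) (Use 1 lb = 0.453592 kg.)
Convert to SI: m = 41.0002 kg, Δh = 28.0 m
ΔPE = mgΔh = (41.0002)(14.5)(28.0) = 16650 J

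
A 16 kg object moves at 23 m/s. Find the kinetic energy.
KE = ½mv² = ½(16)(23)² = 4232.0 J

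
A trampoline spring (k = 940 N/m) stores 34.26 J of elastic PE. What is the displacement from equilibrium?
x = √(2·PE/k) = √(2·34.26/940) = 0.27 m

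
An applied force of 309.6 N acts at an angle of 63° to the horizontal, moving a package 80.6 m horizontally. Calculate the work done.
W = F·d·cosθ = (309.6)(80.6)cos(63°) = 11330 J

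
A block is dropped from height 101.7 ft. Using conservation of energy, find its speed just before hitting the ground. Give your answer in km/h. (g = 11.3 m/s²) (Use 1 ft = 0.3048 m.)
Convert to SI: h = 30.9982 m
mgh = ½mv² ⇒ v = √(2gh) = √(2·11.3·30.9982) = 26.4681 m/s = 95.29 km/h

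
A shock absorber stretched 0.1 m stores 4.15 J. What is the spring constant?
k = 2·PE/x² = 2·4.15/(0.1)² = 830.0 N/m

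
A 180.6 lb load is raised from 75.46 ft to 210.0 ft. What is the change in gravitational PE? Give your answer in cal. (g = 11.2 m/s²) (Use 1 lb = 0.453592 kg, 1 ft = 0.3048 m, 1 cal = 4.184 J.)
Convert to SI: m = 81.9187 kg, Δh = 41.0078 m
ΔPE = mgΔh = (81.9187)(11.2)(41.0078) = 37624.2 J = 8992 cal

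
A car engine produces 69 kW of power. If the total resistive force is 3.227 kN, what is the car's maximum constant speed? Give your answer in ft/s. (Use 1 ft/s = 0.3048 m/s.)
Convert to SI: F = 3227.0 N
P = Fv ⇒ v = P/F = 69000 W/3227.0 N = 21.3821 m/s = 70.15 ft/s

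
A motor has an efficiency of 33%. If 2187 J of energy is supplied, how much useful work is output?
W_out = η·W_in = 0.33·2187 = 721.71 J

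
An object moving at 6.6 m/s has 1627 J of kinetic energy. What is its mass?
m = 2·KE/v² = 2·1627/(6.6)² = 74.7 kg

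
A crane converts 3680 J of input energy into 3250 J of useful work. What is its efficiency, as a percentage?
η = W_out/W_in = 3250/3680 = 88.32%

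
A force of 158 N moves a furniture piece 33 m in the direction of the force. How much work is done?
W = F·d = (158)(33) = 5214 J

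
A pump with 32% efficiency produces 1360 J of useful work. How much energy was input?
W_in = W_out/η = 1360/0.32 = 4250 J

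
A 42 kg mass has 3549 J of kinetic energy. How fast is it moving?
v = √(2·KE/m) = √(2·3549/42) = 13.0 m/s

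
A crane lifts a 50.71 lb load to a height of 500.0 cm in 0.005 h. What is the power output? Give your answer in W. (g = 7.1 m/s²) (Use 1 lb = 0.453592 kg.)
Convert to SI: m = 23.0017 kg, h = 5.0 m, t = 18.0 s
P = mgh/t = (23.0017)(7.1)(5.0)/18.0 = 45.36 W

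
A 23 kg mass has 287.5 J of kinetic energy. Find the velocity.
v = √(2·KE/m) = √(2·287.5/23) = 5.0 m/s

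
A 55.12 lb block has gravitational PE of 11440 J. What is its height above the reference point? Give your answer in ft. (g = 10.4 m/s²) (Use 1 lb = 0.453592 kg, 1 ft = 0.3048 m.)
Convert to SI: m = 25.002 kg, PE = 11440.0 J
h = PE/(mg) = 11440.0/(25.002·10.4) = 43.9965 m = 144.3 ft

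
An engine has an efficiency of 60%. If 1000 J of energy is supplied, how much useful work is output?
W_out = η·W_in = 0.6·1000 = 600.0 J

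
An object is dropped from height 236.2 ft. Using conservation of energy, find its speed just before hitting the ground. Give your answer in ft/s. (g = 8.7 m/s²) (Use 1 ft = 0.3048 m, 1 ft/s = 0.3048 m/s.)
Convert to SI: h = 71.9938 m
mgh = ½mv² ⇒ v = √(2gh) = √(2·8.7·71.9938) = 35.3934 m/s = 116.1 ft/s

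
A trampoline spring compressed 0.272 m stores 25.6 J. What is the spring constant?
k = 2·PE/x² = 2·25.6/(0.272)² = 692.0 N/m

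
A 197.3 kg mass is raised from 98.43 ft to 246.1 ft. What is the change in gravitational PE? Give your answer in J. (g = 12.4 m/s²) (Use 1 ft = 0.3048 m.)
Convert to SI: m = 197.3 kg, Δh = 45.0098 m
ΔPE = mgΔh = (197.3)(12.4)(45.0098) = 110100 J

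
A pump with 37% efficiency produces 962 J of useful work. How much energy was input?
W_in = W_out/η = 962/0.37 = 2600 J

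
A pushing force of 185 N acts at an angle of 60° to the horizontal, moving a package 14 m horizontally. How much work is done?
W = F·d·cosθ = (185)(14)cos(60°) = 1295 J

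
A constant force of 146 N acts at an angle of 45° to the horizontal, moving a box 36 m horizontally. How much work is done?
W = F·d·cosθ = (146)(36)cos(45°) = 3717 J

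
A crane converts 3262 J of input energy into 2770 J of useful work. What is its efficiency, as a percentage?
η = W_out/W_in = 2770/3262 = 84.92%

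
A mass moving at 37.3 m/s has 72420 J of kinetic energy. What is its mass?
m = 2·KE/v² = 2·72420/(37.3)² = 104.1 kg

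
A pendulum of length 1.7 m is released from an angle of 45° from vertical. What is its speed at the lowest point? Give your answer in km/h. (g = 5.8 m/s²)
h = L(1 − cosθ) = 1.7(1 − cos45°) = 0.497918 m
v = √(2gh) = √(2·5.8·0.497918) = 2.4033 m/s = 8.652 km/h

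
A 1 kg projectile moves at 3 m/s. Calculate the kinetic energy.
KE = ½mv² = ½(1)(3)² = 4.5 J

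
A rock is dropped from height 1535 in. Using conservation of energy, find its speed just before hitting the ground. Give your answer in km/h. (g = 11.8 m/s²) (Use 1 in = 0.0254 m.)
Convert to SI: h = 38.989 m
mgh = ½mv² ⇒ v = √(2gh) = √(2·11.8·38.989) = 30.3338 m/s = 109.2 km/h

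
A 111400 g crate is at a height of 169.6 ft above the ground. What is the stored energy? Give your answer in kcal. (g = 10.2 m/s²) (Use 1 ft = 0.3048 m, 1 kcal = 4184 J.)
Convert to SI: m = 111.4 kg, h = 51.6941 m
PE = mgh = (111.4)(10.2)(51.6941) = 58738.9 J = 14.04 kcal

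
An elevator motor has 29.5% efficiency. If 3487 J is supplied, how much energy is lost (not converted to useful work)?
W_lost = W_in(1 − η) = 3487·(1 − 0.295) = 2458 J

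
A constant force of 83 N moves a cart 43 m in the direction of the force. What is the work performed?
W = F·d = (83)(43) = 3569 J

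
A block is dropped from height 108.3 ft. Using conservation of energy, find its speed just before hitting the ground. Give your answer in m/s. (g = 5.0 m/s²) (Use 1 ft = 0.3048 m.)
Convert to SI: h = 33.0098 m
mgh = ½mv² ⇒ v = √(2gh) = √(2·5.0·33.0098) = 18.17 m/s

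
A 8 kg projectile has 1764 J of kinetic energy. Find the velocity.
v = √(2·KE/m) = √(2·1764/8) = 21.0 m/s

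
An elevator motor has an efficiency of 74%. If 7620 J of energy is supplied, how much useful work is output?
W_out = η·W_in = 0.74·7620 = 5638.8 J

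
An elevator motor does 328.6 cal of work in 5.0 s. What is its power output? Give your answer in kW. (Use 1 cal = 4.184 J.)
Convert to SI: W = 1374.86 J, t = 5.0 s
P = W/t = 1374.86/5.0 = 274.972 W = 0.275 kW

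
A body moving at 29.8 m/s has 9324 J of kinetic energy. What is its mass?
m = 2·KE/v² = 2·9324/(29.8)² = 21.0 kg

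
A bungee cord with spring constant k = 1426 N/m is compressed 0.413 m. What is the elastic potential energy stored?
PE = ½kx² = ½(1426)(0.413)² = 121.6 J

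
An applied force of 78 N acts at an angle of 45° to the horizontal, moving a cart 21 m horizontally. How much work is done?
W = F·d·cosθ = (78)(21)cos(45°) = 1158 J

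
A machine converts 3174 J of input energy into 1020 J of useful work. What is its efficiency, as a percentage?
η = W_out/W_in = 1020/3174 = 32.14%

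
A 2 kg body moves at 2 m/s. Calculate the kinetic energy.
KE = ½mv² = ½(2)(2)² = 4.0 J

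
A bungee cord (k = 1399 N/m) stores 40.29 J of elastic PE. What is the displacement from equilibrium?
x = √(2·PE/k) = √(2·40.29/1399) = 0.24 m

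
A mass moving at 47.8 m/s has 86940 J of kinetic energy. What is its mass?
m = 2·KE/v² = 2·86940/(47.8)² = 76.1 kg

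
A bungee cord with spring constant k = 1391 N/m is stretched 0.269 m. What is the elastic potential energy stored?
PE = ½kx² = ½(1391)(0.269)² = 50.33 J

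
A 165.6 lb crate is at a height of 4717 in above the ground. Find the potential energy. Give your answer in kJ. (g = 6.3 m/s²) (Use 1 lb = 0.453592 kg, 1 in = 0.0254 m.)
Convert to SI: m = 75.1148 kg, h = 119.812 m
PE = mgh = (75.1148)(6.3)(119.812) = 56697.8 J = 56.7 kJ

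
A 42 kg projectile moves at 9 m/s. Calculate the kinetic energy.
KE = ½mv² = ½(42)(9)² = 1701.0 J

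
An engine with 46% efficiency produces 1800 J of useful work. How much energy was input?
W_in = W_out/η = 1800/0.46 = 3913 J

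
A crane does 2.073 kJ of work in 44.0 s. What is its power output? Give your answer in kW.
Convert to SI: W = 2073.0 J, t = 44.0 s
P = W/t = 2073.0/44.0 = 47.1136 W = 0.04711 kW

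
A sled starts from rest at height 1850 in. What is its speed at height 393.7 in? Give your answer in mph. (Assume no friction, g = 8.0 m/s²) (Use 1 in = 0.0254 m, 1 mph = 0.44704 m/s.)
Convert to SI: h₁−h₂ = 36.99 m
mgh₁ = mgh₂ + ½mv² ⇒ v = √(2g(h₁−h₂)) = √(2·8.0·36.99) = 24.3278 m/s = 54.42 mph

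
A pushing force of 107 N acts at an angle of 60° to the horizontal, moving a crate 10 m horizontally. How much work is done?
W = F·d·cosθ = (107)(10)cos(60°) = 535.0 J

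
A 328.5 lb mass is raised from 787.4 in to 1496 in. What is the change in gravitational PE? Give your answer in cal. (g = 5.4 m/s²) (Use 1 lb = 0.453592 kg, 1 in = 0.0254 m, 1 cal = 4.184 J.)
Convert to SI: m = 149.005 kg, Δh = 17.9984 m
ΔPE = mgΔh = (149.005)(5.4)(17.9984) = 14482.0 J = 3461 cal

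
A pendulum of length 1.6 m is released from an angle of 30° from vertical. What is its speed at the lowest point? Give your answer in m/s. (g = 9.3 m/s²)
h = L(1 − cosθ) = 1.6(1 − cos30°) = 0.214359 m
v = √(2gh) = √(2·9.3·0.214359) = 1.997 m/s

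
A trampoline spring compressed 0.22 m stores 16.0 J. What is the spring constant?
k = 2·PE/x² = 2·16.0/(0.22)² = 661.2 N/m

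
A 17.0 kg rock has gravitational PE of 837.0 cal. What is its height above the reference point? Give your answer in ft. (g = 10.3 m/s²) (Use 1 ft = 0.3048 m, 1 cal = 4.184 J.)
Convert to SI: m = 17.0 kg, PE = 3502.01 J
h = PE/(mg) = 3502.01/(17.0·10.3) = 20.0 m = 65.62 ft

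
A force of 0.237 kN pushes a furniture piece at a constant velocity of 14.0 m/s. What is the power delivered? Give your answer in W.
Convert to SI: F = 237.0 N, v = 14.0 m/s
P = Fv = (237.0)(14.0) = 3318 W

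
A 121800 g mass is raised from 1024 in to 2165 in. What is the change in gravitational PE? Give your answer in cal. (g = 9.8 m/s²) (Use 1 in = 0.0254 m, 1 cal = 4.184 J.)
Convert to SI: m = 121.8 kg, Δh = 28.9814 m
ΔPE = mgΔh = (121.8)(9.8)(28.9814) = 34593.4 J = 8268 cal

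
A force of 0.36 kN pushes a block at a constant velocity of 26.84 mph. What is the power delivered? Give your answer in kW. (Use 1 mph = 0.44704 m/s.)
Convert to SI: F = 360.0 N, v = 11.9986 m/s
P = Fv = (360.0)(11.9986) = 4319.48 W = 4.319 kW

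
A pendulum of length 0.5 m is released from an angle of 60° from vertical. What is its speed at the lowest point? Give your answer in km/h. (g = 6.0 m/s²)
h = L(1 − cosθ) = 0.5(1 − cos60°) = 0.25 m
v = √(2gh) = √(2·6.0·0.25) = 1.73205 m/s = 6.235 km/h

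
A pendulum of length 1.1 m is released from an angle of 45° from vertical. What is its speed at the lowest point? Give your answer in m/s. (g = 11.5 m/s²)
h = L(1 − cosθ) = 1.1(1 − cos45°) = 0.322183 m
v = √(2gh) = √(2·11.5·0.322183) = 2.722 m/s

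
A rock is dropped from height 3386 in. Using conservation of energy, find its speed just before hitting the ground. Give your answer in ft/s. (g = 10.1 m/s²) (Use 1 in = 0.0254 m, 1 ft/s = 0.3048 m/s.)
Convert to SI: h = 86.0044 m
mgh = ½mv² ⇒ v = √(2gh) = √(2·10.1·86.0044) = 41.6808 m/s = 136.7 ft/s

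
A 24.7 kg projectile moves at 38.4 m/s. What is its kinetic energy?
KE = ½mv² = ½(24.7)(38.4)² = 18210 J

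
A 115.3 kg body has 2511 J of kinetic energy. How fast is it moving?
v = √(2·KE/m) = √(2·2511/115.3) = 6.6 m/s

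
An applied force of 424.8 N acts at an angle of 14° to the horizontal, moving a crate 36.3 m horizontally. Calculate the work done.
W = F·d·cosθ = (424.8)(36.3)cos(14°) = 14960 J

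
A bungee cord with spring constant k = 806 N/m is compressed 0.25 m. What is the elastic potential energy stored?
PE = ½kx² = ½(806)(0.25)² = 25.19 J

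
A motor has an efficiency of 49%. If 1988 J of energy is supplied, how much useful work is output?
W_out = η·W_in = 0.49·1988 = 974.12 J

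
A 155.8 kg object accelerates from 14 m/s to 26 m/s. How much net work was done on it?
W = ΔKE = ½m(v₂² − v₁²) = ½(155.8)(26² − 14²) = 37392.0 J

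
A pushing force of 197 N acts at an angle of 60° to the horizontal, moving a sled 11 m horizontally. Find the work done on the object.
W = F·d·cosθ = (197)(11)cos(60°) = 1084 J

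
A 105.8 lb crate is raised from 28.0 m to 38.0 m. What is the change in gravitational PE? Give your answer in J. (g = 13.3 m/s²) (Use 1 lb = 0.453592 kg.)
Convert to SI: m = 47.99 kg, Δh = 10.0 m
ΔPE = mgΔh = (47.99)(13.3)(10.0) = 6383 J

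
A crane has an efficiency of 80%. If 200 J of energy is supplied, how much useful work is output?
W_out = η·W_in = 0.8·200 = 160.0 J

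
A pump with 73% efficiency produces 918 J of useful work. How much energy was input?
W_in = W_out/η = 918/0.73 = 1258 J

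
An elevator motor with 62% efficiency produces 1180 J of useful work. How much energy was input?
W_in = W_out/η = 1180/0.62 = 1903 J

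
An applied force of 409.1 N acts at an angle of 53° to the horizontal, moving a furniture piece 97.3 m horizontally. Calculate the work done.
W = F·d·cosθ = (409.1)(97.3)cos(53°) = 23960 J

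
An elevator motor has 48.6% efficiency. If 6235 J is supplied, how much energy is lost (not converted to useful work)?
W_lost = W_in(1 − η) = 6235·(1 − 0.486) = 3205 J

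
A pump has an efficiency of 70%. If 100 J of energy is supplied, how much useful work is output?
W_out = η·W_in = 0.7·100 = 70.0 J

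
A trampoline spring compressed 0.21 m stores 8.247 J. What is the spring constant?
k = 2·PE/x² = 2·8.247/(0.21)² = 374.0 N/m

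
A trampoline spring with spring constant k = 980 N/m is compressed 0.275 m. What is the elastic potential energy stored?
PE = ½kx² = ½(980)(0.275)² = 37.06 J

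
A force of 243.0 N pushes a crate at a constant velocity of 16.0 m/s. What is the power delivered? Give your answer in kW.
P = Fv = (243.0)(16.0) = 3888.0 W = 3.888 kW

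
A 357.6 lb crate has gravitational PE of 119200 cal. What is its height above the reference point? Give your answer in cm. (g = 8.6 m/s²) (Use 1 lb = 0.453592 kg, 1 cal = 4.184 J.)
Convert to SI: m = 162.204 kg, PE = 498733 J
h = PE/(mg) = 498733/(162.204·8.6) = 357.525 m = 35750 cm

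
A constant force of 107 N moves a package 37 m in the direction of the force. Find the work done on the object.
W = F·d = (107)(37) = 3959 J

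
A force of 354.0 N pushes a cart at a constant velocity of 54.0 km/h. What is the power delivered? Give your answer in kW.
Convert to SI: F = 354.0 N, v = 15.0 m/s
P = Fv = (354.0)(15.0) = 5310.0 W = 5.31 kW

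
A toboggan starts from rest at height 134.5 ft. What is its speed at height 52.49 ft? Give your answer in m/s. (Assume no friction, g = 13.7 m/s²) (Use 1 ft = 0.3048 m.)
Convert to SI: h₁−h₂ = 24.9966 m
mgh₁ = mgh₂ + ½mv² ⇒ v = √(2g(h₁−h₂)) = √(2·13.7·24.9966) = 26.17 m/s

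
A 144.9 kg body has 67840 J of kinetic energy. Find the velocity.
v = √(2·KE/m) = √(2·67840/144.9) = 30.6 m/s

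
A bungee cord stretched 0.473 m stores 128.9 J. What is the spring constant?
k = 2·PE/x² = 2·128.9/(0.473)² = 1152 N/m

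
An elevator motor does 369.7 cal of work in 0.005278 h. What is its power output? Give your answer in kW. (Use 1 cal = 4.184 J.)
Convert to SI: W = 1546.82 J, t = 19.0008 s
P = W/t = 1546.82/19.0008 = 81.4084 W = 0.08141 kW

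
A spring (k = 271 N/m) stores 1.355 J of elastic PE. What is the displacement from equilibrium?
x = √(2·PE/k) = √(2·1.355/271) = 0.1 m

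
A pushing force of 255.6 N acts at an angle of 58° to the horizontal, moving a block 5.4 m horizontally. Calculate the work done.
W = F·d·cosθ = (255.6)(5.4)cos(58°) = 731.4 J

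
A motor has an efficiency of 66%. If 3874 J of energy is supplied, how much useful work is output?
W_out = η·W_in = 0.66·3874 = 2556.84 J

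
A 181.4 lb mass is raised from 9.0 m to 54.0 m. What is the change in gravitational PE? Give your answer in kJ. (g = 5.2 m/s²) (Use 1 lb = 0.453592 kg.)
Convert to SI: m = 82.2816 kg, Δh = 45.0 m
ΔPE = mgΔh = (82.2816)(5.2)(45.0) = 19253.9 J = 19.25 kJ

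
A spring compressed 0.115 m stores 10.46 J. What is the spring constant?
k = 2·PE/x² = 2·10.46/(0.115)² = 1582 N/m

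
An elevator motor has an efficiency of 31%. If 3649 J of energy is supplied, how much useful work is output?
W_out = η·W_in = 0.31·3649 = 1131.19 J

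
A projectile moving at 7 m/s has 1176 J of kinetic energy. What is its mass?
m = 2·KE/v² = 2·1176/(7)² = 48.0 kg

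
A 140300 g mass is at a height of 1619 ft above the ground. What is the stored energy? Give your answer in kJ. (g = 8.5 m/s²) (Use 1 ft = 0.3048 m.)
Convert to SI: m = 140.3 kg, h = 493.471 m
PE = mgh = (140.3)(8.5)(493.471) = 588489 J = 588.5 kJ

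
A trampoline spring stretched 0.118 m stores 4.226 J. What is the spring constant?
k = 2·PE/x² = 2·4.226/(0.118)² = 607.0 N/m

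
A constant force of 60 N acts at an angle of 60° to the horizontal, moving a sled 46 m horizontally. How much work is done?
W = F·d·cosθ = (60)(46)cos(60°) = 1380 J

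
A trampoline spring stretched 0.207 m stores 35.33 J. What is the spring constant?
k = 2·PE/x² = 2·35.33/(0.207)² = 1649 N/m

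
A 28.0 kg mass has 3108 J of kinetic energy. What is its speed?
v = √(2·KE/m) = √(2·3108/28.0) = 14.9 m/s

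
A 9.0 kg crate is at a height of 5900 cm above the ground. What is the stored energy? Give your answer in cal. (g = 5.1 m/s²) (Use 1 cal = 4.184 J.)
Convert to SI: m = 9.0 kg, h = 59.0 m
PE = mgh = (9.0)(5.1)(59.0) = 2708.1 J = 647.3 cal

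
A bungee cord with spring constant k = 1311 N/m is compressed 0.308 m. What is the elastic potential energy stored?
PE = ½kx² = ½(1311)(0.308)² = 62.18 J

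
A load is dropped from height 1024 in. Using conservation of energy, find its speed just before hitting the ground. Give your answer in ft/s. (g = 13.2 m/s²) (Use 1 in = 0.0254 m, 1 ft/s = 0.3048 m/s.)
Convert to SI: h = 26.0096 m
mgh = ½mv² ⇒ v = √(2gh) = √(2·13.2·26.0096) = 26.2041 m/s = 85.97 ft/s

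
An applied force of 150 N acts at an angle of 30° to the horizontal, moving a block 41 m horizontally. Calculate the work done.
W = F·d·cosθ = (150)(41)cos(30°) = 5326 J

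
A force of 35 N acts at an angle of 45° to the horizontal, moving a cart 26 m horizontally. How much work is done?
W = F·d·cosθ = (35)(26)cos(45°) = 643.5 J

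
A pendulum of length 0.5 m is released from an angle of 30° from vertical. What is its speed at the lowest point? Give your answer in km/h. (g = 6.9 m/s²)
h = L(1 − cosθ) = 0.5(1 − cos30°) = 0.0669873 m
v = √(2gh) = √(2·6.9·0.0669873) = 0.96147 m/s = 3.461 km/h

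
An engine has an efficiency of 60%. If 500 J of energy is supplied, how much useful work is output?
W_out = η·W_in = 0.6·500 = 300.0 J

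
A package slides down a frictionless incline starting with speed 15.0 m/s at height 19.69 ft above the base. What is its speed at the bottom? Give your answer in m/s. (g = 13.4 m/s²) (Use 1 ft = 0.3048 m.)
Convert to SI: v₀ = 15.0 m/s, h = 6.00151 m
½mv₀² + mgh = ½mv² ⇒ v = √(v₀² + 2gh) = √(15.0² + 2·13.4·6.00151) = 19.64 m/s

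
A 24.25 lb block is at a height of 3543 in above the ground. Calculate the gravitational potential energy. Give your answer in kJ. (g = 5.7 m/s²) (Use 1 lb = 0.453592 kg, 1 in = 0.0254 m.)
Convert to SI: m = 10.9996 kg, h = 89.9922 m
PE = mgh = (10.9996)(5.7)(89.9922) = 5642.31 J = 5.642 kJ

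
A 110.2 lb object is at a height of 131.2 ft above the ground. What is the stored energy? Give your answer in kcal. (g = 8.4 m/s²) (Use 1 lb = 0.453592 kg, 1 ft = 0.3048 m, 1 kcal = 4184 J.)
Convert to SI: m = 49.9858 kg, h = 39.9898 m
PE = mgh = (49.9858)(8.4)(39.9898) = 16790.9 J = 4.013 kcal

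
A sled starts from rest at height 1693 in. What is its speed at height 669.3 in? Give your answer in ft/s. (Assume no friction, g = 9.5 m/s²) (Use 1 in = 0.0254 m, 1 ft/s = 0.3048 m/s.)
Convert to SI: h₁−h₂ = 26.002 m
mgh₁ = mgh₂ + ½mv² ⇒ v = √(2g(h₁−h₂)) = √(2·9.5·26.002) = 22.227 m/s = 72.92 ft/s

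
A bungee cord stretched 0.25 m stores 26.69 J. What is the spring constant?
k = 2·PE/x² = 2·26.69/(0.25)² = 854.1 N/m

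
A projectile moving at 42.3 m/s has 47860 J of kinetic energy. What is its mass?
m = 2·KE/v² = 2·47860/(42.3)² = 53.5 kg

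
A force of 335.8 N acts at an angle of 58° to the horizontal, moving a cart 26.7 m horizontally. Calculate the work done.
W = F·d·cosθ = (335.8)(26.7)cos(58°) = 4751 J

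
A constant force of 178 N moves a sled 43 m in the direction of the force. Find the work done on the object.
W = F·d = (178)(43) = 7654 J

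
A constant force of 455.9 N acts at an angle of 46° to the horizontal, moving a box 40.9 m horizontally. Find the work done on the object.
W = F·d·cosθ = (455.9)(40.9)cos(46°) = 12950 J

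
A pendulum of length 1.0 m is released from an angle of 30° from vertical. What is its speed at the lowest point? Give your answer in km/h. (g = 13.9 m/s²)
h = L(1 − cosθ) = 1.0(1 − cos30°) = 0.133975 m
v = √(2gh) = √(2·13.9·0.133975) = 1.92989 m/s = 6.948 km/h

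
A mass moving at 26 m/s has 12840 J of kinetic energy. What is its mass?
m = 2·KE/v² = 2·12840/(26)² = 37.99 kg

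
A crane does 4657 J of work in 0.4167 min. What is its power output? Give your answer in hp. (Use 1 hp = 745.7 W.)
Convert to SI: W = 4657.0 J, t = 25.002 s
P = W/t = 4657.0/25.002 = 186.265 W = 0.2498 hp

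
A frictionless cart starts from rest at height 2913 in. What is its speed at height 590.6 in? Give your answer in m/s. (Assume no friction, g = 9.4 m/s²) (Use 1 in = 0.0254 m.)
Convert to SI: h₁−h₂ = 58.989 m
mgh₁ = mgh₂ + ½mv² ⇒ v = √(2g(h₁−h₂)) = √(2·9.4·58.989) = 33.3 m/s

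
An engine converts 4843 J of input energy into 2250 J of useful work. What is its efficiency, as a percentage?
η = W_out/W_in = 2250/4843 = 46.46%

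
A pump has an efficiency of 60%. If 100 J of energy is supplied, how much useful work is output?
W_out = η·W_in = 0.6·100 = 60.0 J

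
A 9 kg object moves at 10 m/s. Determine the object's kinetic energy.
KE = ½mv² = ½(9)(10)² = 450.0 J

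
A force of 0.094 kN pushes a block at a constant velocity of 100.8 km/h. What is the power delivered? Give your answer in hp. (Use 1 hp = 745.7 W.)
Convert to SI: F = 94.0 N, v = 28.0 m/s
P = Fv = (94.0)(28.0) = 2632.0 W = 3.53 hp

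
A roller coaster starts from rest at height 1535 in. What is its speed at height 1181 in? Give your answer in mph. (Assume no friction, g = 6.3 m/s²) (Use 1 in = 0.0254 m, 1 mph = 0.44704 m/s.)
Convert to SI: h₁−h₂ = 8.9916 m
mgh₁ = mgh₂ + ½mv² ⇒ v = √(2g(h₁−h₂)) = √(2·6.3·8.9916) = 10.644 m/s = 23.81 mph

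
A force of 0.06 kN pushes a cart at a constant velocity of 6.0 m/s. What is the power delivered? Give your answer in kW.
Convert to SI: F = 60.0 N, v = 6.0 m/s
P = Fv = (60.0)(6.0) = 360.0 W = 0.36 kW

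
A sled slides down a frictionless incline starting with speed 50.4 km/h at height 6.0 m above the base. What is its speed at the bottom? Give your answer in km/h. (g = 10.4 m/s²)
Convert to SI: v₀ = 14.0 m/s, h = 6.0 m
½mv₀² + mgh = ½mv² ⇒ v = √(v₀² + 2gh) = √(14.0² + 2·10.4·6.0) = 17.9109 m/s = 64.48 km/h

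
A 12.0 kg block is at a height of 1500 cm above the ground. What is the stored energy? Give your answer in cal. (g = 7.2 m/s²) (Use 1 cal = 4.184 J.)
Convert to SI: m = 12.0 kg, h = 15.0 m
PE = mgh = (12.0)(7.2)(15.0) = 1296.0 J = 309.8 cal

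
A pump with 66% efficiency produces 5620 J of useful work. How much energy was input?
W_in = W_out/η = 5620/0.66 = 8515 J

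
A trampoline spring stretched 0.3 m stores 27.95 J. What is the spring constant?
k = 2·PE/x² = 2·27.95/(0.3)² = 621.1 N/m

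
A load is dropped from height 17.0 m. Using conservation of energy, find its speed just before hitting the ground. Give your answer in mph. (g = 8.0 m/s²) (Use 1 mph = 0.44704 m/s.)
mgh = ½mv² ⇒ v = √(2gh) = √(2·8.0·17.0) = 16.4924 m/s = 36.89 mph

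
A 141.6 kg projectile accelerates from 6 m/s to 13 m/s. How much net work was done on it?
W = ΔKE = ½m(v₂² − v₁²) = ½(141.6)(13² − 6²) = 9416.4 J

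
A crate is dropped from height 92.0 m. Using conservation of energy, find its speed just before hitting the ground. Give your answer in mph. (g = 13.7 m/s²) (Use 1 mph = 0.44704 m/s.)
mgh = ½mv² ⇒ v = √(2gh) = √(2·13.7·92.0) = 50.2076 m/s = 112.3 mph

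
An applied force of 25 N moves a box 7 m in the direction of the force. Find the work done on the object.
W = F·d = (25)(7) = 175.0 J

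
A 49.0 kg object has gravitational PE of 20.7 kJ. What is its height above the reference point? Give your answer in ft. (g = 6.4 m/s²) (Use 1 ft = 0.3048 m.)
Convert to SI: m = 49.0 kg, PE = 20700.0 J
h = PE/(mg) = 20700.0/(49.0·6.4) = 66.0077 m = 216.6 ft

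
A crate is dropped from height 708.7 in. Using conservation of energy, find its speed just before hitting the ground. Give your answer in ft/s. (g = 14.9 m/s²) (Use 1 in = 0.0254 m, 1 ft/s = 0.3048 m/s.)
Convert to SI: h = 18.001 m
mgh = ½mv² ⇒ v = √(2gh) = √(2·14.9·18.001) = 23.1609 m/s = 75.99 ft/s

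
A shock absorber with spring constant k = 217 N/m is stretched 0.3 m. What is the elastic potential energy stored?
PE = ½kx² = ½(217)(0.3)² = 9.765 J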